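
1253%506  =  241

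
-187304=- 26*7204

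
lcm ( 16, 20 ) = 80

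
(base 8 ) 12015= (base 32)50D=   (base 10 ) 5133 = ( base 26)7fb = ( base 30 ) 5l3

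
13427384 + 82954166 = 96381550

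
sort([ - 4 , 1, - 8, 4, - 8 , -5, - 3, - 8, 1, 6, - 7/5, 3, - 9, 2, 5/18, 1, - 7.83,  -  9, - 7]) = [-9, - 9, - 8, - 8, - 8, - 7.83, - 7,-5,  -  4, - 3, - 7/5, 5/18, 1,1, 1, 2, 3,4, 6 ] 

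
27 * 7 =189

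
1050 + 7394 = 8444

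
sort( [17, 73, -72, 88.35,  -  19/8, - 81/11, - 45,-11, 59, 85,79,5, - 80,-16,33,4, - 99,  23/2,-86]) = [-99, - 86, - 80, - 72, - 45,-16, - 11, - 81/11, - 19/8, 4,5, 23/2, 17,33, 59 , 73, 79,85, 88.35] 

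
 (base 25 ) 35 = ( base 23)3B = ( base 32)2g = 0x50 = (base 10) 80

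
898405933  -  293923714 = 604482219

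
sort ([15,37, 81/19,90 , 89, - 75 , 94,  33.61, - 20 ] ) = [  -  75, - 20,81/19,  15, 33.61 , 37,89,90, 94 ]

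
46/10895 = 46/10895 = 0.00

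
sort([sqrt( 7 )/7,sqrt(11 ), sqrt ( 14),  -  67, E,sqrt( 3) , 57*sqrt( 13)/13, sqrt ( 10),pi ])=[ -67,sqrt (7 ) /7,sqrt( 3),E,pi, sqrt(10 ),  sqrt (11), sqrt( 14) , 57  *  sqrt( 13)/13] 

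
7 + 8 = 15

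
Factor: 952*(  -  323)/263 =-307496/263 = - 2^3 * 7^1*17^2*19^1*263^( - 1)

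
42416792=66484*638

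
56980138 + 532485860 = 589465998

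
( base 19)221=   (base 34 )MD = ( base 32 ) np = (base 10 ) 761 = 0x2f9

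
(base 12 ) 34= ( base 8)50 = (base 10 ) 40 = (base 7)55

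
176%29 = 2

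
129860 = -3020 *(  -  43)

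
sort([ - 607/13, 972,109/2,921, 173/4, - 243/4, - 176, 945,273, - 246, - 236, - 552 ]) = [ - 552, - 246, - 236, - 176 ,- 243/4, - 607/13,173/4,  109/2,273,921, 945,972] 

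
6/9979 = 6/9979= 0.00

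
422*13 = 5486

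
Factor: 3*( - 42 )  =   - 126 = - 2^1*3^2*7^1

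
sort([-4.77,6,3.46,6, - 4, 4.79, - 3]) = [ - 4.77 ,-4, - 3, 3.46, 4.79,6, 6 ]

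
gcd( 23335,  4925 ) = 5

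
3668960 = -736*( - 4985)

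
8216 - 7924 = 292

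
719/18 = 719/18 = 39.94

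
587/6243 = 587/6243 = 0.09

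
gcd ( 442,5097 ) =1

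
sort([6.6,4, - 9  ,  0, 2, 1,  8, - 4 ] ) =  [ - 9, - 4, 0,1,2,4,6.6,8] 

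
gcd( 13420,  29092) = 4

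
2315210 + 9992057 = 12307267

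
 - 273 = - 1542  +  1269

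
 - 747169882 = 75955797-823125679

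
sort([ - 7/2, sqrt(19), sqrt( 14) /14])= [ - 7/2,sqrt(14) /14 , sqrt(19 ) ] 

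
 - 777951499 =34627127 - 812578626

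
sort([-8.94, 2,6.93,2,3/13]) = [- 8.94,  3/13, 2,2, 6.93]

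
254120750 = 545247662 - 291126912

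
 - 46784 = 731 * (-64 )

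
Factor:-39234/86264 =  - 19617/43132=- 2^( - 2 )*3^1*13^1*41^( -1)*263^( - 1)*503^1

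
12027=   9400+2627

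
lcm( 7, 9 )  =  63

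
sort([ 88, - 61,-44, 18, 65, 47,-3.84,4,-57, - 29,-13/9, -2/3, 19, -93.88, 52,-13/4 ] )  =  [-93.88, - 61,  -  57,- 44,-29,-3.84,-13/4,-13/9, - 2/3 , 4, 18, 19, 47,  52 , 65,88 ] 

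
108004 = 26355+81649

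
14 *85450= 1196300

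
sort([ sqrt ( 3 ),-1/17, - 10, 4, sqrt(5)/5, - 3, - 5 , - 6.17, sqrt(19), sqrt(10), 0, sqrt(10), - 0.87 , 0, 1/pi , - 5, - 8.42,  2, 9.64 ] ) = [  -  10, - 8.42, - 6.17,- 5, - 5 , - 3, - 0.87, - 1/17,0,0,1/pi,sqrt( 5)/5, sqrt( 3), 2,  sqrt (10),sqrt(10 ),  4 , sqrt(19 ), 9.64] 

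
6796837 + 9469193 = 16266030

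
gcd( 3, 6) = 3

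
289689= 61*4749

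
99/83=99/83 = 1.19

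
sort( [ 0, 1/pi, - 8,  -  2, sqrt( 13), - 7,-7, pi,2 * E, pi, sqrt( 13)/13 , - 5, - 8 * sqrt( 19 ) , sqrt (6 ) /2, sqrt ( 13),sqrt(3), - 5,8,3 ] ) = [- 8*sqrt( 19),  -  8,- 7,  -  7 ,-5, - 5, - 2,  0,  sqrt( 13 ) /13, 1/pi, sqrt(6)/2,sqrt( 3),  3,  pi,  pi, sqrt ( 13 ),  sqrt(13),2*E , 8]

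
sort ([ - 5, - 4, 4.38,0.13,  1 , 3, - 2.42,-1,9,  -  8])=[ - 8, - 5, -4, - 2.42,-1,0.13,1, 3,4.38,9] 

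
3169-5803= - 2634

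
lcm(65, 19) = 1235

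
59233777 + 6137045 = 65370822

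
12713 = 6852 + 5861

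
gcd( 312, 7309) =1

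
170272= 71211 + 99061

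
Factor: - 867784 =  - 2^3*67^1*1619^1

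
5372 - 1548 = 3824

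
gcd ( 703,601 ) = 1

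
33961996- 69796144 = - 35834148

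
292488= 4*73122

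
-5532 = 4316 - 9848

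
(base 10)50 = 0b110010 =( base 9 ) 55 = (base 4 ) 302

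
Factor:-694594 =-2^1*347297^1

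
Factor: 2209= 47^2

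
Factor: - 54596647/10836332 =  - 2^( - 2 )*7^1*13^(  -  1 )*29^1*61^1*4409^1*208391^ ( - 1)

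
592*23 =13616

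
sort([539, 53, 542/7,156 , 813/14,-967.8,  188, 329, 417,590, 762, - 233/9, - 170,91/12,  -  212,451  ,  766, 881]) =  [ - 967.8,  -  212, - 170, - 233/9,91/12,53, 813/14, 542/7,156, 188 , 329, 417,451,539, 590, 762 , 766, 881]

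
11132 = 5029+6103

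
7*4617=32319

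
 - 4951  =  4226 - 9177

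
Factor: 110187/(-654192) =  - 2^(-4 )*3^1*53^1*59^( - 1) = -  159/944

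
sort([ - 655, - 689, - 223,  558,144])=[ - 689, - 655, - 223, 144, 558 ]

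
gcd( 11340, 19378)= 2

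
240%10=0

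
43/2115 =43/2115= 0.02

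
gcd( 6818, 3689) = 7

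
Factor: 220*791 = 174020 =2^2* 5^1*7^1*11^1*113^1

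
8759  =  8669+90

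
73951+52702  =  126653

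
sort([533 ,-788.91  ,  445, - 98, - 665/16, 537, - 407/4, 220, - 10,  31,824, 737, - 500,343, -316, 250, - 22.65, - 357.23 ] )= [ - 788.91, - 500, - 357.23,-316,-407/4, - 98, - 665/16, - 22.65, -10, 31,220, 250, 343, 445,  533, 537,737, 824]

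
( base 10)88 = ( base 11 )80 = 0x58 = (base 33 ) 2m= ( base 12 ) 74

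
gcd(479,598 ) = 1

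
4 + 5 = 9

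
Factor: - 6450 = -2^1*3^1*5^2*43^1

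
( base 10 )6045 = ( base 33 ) 5I6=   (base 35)4WP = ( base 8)13635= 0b1011110011101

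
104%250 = 104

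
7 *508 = 3556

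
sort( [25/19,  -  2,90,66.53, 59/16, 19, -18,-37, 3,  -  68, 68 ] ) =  [ - 68, - 37, - 18, - 2, 25/19, 3, 59/16, 19 , 66.53, 68, 90 ]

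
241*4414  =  1063774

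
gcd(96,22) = 2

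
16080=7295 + 8785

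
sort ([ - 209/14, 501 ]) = [ - 209/14, 501]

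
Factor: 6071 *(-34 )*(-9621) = 1985909094= 2^1*3^2*13^1*17^1*467^1 * 1069^1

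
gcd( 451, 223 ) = 1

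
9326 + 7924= 17250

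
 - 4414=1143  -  5557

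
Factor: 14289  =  3^1*11^1 *433^1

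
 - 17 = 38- 55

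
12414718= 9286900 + 3127818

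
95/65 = 1 + 6/13 = 1.46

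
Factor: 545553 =3^2*60617^1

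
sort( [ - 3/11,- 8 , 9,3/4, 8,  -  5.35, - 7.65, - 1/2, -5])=[ - 8,  -  7.65, -5.35, - 5,  -  1/2, - 3/11, 3/4 , 8, 9]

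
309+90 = 399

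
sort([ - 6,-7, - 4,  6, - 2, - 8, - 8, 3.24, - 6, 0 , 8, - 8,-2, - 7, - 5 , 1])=[ - 8, - 8, - 8, - 7, - 7, - 6,-6, - 5, - 4, - 2, - 2, 0, 1,3.24,6,8]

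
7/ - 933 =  - 7/933=- 0.01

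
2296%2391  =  2296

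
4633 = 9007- 4374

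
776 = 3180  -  2404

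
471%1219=471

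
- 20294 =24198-44492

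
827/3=275 + 2/3 = 275.67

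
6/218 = 3/109= 0.03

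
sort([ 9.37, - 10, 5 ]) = [-10,5, 9.37] 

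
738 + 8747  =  9485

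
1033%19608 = 1033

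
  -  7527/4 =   -  7527/4 =- 1881.75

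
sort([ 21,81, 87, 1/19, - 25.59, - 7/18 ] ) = [ - 25.59, - 7/18, 1/19,21, 81 , 87 ]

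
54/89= 54/89  =  0.61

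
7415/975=1483/195 = 7.61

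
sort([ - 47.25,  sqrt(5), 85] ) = [ - 47.25,sqrt(5),85 ]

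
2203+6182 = 8385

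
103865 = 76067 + 27798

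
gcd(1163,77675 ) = 1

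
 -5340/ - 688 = 1335/172=7.76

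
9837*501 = 4928337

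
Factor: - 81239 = -81239^1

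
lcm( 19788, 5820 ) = 98940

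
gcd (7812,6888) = 84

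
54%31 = 23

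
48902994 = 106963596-58060602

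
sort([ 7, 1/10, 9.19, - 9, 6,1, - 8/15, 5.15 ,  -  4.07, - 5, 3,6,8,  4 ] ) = [ - 9,-5, - 4.07,  -  8/15,  1/10, 1,3,4,5.15, 6,6,7,8,9.19]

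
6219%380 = 139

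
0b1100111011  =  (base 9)1118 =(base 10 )827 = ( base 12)58b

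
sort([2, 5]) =[ 2, 5]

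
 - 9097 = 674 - 9771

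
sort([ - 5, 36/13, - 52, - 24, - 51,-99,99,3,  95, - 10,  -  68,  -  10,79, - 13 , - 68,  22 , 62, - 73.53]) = [ - 99,-73.53,-68,  -  68, - 52,-51, - 24, - 13, - 10,-10,-5,36/13, 3, 22,62, 79,  95,99]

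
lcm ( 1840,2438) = 97520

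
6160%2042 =34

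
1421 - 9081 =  - 7660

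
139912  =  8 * 17489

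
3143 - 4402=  - 1259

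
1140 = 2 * 570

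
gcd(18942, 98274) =66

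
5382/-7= -5382/7=-768.86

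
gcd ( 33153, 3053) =43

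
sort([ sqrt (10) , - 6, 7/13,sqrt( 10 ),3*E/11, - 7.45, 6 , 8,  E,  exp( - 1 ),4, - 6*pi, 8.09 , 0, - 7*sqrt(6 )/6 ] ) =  [ -6*pi, - 7.45, - 6, -7 * sqrt(6)/6,0,exp( - 1), 7/13, 3* E/11, E, sqrt ( 10) , sqrt(10),4,6, 8,8.09]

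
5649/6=941 + 1/2 = 941.50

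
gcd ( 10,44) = 2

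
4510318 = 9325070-4814752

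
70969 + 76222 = 147191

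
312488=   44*7102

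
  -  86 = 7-93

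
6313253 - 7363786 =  - 1050533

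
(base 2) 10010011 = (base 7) 300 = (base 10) 147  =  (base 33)4F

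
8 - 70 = -62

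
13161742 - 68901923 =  - 55740181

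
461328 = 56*8238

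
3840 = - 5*(-768 )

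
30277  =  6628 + 23649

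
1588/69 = 1588/69 = 23.01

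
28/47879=28/47879 =0.00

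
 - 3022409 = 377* (-8017)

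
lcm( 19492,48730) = 97460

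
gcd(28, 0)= 28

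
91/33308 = 91/33308 = 0.00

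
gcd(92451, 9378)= 3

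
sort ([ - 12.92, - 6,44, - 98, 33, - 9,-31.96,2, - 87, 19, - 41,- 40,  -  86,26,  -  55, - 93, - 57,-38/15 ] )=[ - 98, - 93, - 87 , - 86, - 57, - 55, - 41, -40, - 31.96,-12.92, - 9, - 6, - 38/15, 2,19, 26, 33, 44]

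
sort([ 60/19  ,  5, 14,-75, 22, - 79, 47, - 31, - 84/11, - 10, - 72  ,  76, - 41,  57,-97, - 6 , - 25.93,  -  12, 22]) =[- 97,  -  79 , - 75, - 72,-41,  -  31, - 25.93, - 12, - 10, - 84/11, - 6, 60/19, 5,14,22, 22, 47,  57 , 76]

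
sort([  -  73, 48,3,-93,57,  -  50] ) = [ - 93, - 73, - 50,3,  48,57] 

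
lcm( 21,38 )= 798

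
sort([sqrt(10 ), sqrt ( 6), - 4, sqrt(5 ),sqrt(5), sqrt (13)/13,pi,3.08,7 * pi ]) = [ - 4,sqrt(13 ) /13, sqrt(5), sqrt( 5 ), sqrt(6 )  ,  3.08,pi,sqrt( 10 ), 7*pi]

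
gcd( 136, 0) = 136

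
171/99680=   171/99680 = 0.00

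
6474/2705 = 2+1064/2705 = 2.39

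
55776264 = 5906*9444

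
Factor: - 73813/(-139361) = 223^1*331^1*139361^( - 1 )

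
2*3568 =7136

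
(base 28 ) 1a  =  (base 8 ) 46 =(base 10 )38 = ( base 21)1h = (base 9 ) 42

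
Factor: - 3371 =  - 3371^1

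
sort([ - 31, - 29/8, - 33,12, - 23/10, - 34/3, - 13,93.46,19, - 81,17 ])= [  -  81, - 33, - 31, -13, - 34/3, -29/8, - 23/10,12,  17,19,93.46]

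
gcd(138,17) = 1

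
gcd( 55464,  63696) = 24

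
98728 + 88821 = 187549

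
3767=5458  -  1691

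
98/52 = 1 + 23/26  =  1.88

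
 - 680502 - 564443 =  - 1244945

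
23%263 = 23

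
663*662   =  438906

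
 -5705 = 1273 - 6978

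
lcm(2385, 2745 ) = 145485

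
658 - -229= 887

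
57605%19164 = 113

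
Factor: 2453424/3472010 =2^3 *3^1*5^ ( - 1 )*79^1 * 647^1*347201^( - 1 )  =  1226712/1736005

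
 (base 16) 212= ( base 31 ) H3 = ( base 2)1000010010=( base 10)530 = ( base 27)jh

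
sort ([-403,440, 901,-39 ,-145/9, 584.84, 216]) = [ - 403, - 39, - 145/9, 216, 440 , 584.84, 901 ] 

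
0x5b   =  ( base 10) 91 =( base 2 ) 1011011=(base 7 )160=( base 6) 231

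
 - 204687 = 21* ( - 9747)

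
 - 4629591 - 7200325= - 11829916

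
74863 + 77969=152832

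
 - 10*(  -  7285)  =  72850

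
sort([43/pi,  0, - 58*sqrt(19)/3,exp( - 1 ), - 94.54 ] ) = [-94.54, - 58 * sqrt(19 )/3,0, exp( - 1),43/pi]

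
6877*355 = 2441335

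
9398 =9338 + 60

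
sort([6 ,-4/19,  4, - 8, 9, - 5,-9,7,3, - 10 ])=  [  -  10, - 9, - 8, -5, - 4/19 , 3, 4,6, 7,9]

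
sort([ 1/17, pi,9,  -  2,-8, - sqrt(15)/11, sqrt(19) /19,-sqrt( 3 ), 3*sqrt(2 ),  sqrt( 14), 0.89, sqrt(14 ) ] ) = [ - 8, - 2, - sqrt(3 ),-sqrt(15)/11, 1/17, sqrt (19 ) /19, 0.89, pi, sqrt( 14) , sqrt ( 14),3*sqrt(2 ), 9 ] 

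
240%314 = 240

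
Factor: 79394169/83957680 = 2^(- 4 )*3^1*5^(- 1) *373^1*70951^1 * 1049471^ ( - 1)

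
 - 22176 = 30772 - 52948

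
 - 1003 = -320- 683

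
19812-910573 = -890761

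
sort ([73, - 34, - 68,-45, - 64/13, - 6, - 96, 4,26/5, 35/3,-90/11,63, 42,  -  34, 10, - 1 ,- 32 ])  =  [-96 , - 68, - 45, - 34, - 34, - 32, - 90/11, - 6, - 64/13,- 1,4,26/5,10,35/3,42, 63,73 ]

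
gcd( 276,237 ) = 3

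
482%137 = 71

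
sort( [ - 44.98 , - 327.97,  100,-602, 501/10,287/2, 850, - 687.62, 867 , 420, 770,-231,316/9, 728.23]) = [ - 687.62, - 602,-327.97,-231, - 44.98,316/9, 501/10, 100, 287/2,420, 728.23,770 , 850, 867]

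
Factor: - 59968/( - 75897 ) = 2^6*3^(-4) = 64/81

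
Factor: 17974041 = 3^1*941^1 * 6367^1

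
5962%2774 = 414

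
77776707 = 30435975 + 47340732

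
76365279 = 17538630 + 58826649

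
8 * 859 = 6872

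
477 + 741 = 1218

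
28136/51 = 28136/51=551.69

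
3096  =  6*516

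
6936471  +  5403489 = 12339960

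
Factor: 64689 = 3^1 * 21563^1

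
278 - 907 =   -  629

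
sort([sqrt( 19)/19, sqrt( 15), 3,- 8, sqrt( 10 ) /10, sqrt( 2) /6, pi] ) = [-8 , sqrt ( 19)/19,sqrt( 2)/6, sqrt( 10)/10  ,  3,pi, sqrt( 15 ) ] 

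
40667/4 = 10166 + 3/4 =10166.75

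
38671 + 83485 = 122156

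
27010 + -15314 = 11696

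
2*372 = 744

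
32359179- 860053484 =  - 827694305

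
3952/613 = 6 + 274/613 = 6.45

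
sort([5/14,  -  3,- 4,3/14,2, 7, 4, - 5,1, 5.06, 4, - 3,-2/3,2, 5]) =[  -  5,-4 , - 3,  -  3, - 2/3, 3/14, 5/14,1,2,2, 4, 4,5, 5.06, 7]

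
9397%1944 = 1621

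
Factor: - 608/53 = -2^5*19^1*53^( - 1 )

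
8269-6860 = 1409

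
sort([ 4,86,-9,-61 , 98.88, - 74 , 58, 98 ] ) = [ - 74, - 61, - 9, 4, 58, 86 , 98, 98.88] 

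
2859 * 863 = 2467317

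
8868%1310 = 1008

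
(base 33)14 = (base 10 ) 37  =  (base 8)45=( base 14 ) 29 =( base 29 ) 18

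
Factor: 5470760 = 2^3*5^1*136769^1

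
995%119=43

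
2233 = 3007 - 774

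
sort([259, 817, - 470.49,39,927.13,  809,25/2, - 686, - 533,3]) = [  -  686, - 533, - 470.49 , 3, 25/2,39, 259, 809,817,927.13 ] 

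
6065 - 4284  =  1781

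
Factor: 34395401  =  34395401^1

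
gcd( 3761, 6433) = 1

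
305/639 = 305/639  =  0.48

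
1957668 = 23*85116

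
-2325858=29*( - 80202) 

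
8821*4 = 35284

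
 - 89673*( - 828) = 74249244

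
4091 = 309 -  - 3782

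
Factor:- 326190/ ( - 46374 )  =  5^1*59^( - 1 )*83^1  =  415/59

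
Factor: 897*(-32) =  - 2^5*3^1*13^1*23^1 = - 28704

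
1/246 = 1/246= 0.00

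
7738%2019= 1681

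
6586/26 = 253 + 4/13 = 253.31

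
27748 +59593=87341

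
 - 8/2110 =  -1 +1051/1055 = - 0.00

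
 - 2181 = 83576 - 85757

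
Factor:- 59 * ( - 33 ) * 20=2^2*3^1 * 5^1 * 11^1 * 59^1 = 38940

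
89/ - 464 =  - 89/464 =- 0.19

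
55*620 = 34100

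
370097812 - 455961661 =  - 85863849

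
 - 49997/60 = - 49997/60 = - 833.28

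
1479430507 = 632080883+847349624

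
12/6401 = 12/6401 = 0.00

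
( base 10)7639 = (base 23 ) ea3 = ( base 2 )1110111010111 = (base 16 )1dd7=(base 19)1231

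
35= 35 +0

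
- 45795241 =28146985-73942226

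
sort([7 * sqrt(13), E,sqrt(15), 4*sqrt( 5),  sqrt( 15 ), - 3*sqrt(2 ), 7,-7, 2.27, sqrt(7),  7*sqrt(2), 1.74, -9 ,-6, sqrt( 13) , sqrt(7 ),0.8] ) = [ -9, - 7, - 6, - 3 * sqrt(  2),0.8, 1.74, 2.27 , sqrt(7),sqrt(7),E,sqrt(13), sqrt(15), sqrt( 15), 7, 4 * sqrt (5),7 * sqrt(2), 7 * sqrt(13 ) ] 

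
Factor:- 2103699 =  - 3^1*13^1 *17^1*19^1*167^1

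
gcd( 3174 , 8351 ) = 1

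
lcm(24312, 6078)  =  24312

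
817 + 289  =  1106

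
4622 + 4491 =9113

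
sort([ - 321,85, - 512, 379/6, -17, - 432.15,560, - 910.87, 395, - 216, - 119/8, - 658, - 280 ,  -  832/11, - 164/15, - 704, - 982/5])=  [ - 910.87, - 704, - 658  , -512, - 432.15,-321, - 280, - 216, - 982/5, - 832/11,-17, - 119/8, - 164/15, 379/6,85, 395, 560]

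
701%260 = 181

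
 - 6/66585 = - 1 + 22193/22195 = -0.00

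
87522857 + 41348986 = 128871843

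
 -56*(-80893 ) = 4530008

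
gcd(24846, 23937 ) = 303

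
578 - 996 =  - 418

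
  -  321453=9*( - 35717)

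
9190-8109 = 1081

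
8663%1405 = 233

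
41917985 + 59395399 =101313384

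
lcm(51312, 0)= 0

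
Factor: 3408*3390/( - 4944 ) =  - 240690/103 = - 2^1*3^1*5^1*71^1*103^( - 1)*113^1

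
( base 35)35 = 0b1101110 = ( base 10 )110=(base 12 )92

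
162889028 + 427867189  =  590756217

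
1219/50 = 24 + 19/50= 24.38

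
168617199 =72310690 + 96306509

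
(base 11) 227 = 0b100001111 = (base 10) 271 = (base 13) 17B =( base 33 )87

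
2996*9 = 26964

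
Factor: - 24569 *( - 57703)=1417705007=   19^1*79^1 * 311^1*3037^1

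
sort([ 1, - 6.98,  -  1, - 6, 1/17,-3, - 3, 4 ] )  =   [-6.98, - 6,-3, - 3, - 1,1/17 , 1,4 ] 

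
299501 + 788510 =1088011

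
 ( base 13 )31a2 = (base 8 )15354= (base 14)2724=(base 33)6AS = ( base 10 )6892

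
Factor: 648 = 2^3*3^4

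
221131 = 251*881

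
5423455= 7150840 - 1727385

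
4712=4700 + 12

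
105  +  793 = 898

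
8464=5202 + 3262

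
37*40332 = 1492284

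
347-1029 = - 682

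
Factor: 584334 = 2^1 * 3^4*3607^1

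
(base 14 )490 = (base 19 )29h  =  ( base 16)38E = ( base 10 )910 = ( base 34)QQ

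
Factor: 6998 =2^1*3499^1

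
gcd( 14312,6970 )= 2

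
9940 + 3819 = 13759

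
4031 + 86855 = 90886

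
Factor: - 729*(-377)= 3^6*13^1*29^1 = 274833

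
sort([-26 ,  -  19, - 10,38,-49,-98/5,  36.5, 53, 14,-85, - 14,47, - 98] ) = [-98, - 85,-49, - 26, - 98/5, - 19, - 14, - 10,14, 36.5, 38,47, 53 ] 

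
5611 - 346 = 5265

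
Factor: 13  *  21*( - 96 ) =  - 2^5*3^2*7^1 * 13^1=- 26208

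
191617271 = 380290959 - 188673688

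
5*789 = 3945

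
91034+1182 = 92216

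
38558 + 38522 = 77080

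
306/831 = 102/277 = 0.37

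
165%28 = 25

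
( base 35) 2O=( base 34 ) 2q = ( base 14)6a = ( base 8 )136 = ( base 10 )94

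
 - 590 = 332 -922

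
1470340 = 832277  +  638063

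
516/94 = 258/47 =5.49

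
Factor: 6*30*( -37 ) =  - 2^2*3^2*5^1*37^1 = -  6660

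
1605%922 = 683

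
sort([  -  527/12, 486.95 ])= [ - 527/12,  486.95 ] 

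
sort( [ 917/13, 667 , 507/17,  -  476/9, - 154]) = [-154, - 476/9,507/17, 917/13, 667]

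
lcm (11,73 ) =803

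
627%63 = 60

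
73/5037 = 1/69 = 0.01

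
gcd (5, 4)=1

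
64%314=64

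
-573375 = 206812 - 780187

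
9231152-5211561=4019591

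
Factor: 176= 2^4*11^1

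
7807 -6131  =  1676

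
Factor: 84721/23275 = 5^( - 2 )*7^1*13^1= 91/25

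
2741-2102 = 639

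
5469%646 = 301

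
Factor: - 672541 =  - 59^1 * 11399^1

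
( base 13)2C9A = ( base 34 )5ml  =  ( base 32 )6cl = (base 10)6549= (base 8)14625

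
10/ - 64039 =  - 10/64039 = - 0.00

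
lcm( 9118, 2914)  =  282658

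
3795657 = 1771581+2024076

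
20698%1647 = 934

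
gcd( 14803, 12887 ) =1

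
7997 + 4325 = 12322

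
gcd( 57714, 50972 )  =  2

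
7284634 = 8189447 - 904813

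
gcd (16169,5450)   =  1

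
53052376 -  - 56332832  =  109385208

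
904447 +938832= 1843279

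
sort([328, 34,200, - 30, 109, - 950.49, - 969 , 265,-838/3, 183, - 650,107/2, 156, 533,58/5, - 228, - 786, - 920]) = [ -969, - 950.49, - 920, - 786, - 650, - 838/3, - 228, -30,58/5, 34, 107/2,  109,156, 183,200,265,328,533]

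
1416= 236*6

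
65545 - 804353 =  - 738808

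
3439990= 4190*821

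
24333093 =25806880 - 1473787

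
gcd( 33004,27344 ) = 4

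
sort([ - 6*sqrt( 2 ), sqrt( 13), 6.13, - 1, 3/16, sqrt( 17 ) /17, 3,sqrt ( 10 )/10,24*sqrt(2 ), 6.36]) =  [- 6 * sqrt ( 2) , - 1, 3/16, sqrt( 17)/17, sqrt( 10 )/10,3, sqrt ( 13 ), 6.13, 6.36,24*sqrt(2) ]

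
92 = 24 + 68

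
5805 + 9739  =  15544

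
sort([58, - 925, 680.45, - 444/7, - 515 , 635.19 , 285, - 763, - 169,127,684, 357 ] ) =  [  -  925 ,- 763, - 515, - 169,-444/7,58, 127, 285,  357, 635.19,680.45,684]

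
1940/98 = 19 + 39/49 = 19.80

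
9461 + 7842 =17303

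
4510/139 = 32 + 62/139 = 32.45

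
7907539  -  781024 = 7126515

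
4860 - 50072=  - 45212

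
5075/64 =5075/64 = 79.30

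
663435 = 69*9615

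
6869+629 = 7498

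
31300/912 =7825/228 = 34.32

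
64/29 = 2+6/29 = 2.21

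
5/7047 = 5/7047 = 0.00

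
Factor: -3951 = - 3^2*439^1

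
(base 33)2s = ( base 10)94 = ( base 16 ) 5e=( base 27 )3d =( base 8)136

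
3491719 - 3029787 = 461932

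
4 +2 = 6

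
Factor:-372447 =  - 3^2*29^1 *1427^1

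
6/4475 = 6/4475 =0.00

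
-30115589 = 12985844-43101433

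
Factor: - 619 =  - 619^1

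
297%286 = 11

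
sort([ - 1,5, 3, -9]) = [ - 9, - 1,3,5 ]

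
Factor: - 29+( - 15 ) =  - 44 = - 2^2*11^1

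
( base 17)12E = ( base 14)1a1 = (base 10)337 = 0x151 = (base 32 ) AH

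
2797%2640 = 157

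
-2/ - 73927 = 2/73927=0.00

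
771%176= 67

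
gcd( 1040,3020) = 20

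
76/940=19/235= 0.08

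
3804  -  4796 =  - 992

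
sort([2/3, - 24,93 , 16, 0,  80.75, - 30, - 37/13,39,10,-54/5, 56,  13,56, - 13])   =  [-30, - 24, - 13, - 54/5, - 37/13, 0,2/3, 10, 13,16, 39, 56 , 56, 80.75 , 93 ] 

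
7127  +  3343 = 10470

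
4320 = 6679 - 2359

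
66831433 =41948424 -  - 24883009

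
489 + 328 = 817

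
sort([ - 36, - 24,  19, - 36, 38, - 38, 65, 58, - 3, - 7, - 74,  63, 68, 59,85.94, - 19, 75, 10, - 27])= [ - 74, - 38 ,-36, - 36 ,-27, - 24, - 19, - 7, - 3,10, 19, 38, 58 , 59, 63, 65 , 68,75, 85.94]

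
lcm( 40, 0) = 0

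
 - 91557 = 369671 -461228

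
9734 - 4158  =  5576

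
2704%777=373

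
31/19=31/19 = 1.63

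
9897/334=9897/334=29.63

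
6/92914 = 3/46457= 0.00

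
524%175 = 174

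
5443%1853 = 1737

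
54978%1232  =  770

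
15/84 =5/28 = 0.18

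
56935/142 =400 + 135/142 = 400.95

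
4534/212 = 21 + 41/106 = 21.39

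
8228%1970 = 348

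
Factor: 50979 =3^1*16993^1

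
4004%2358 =1646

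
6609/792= 2203/264 = 8.34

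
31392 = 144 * 218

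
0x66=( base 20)52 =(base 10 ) 102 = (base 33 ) 33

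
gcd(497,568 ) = 71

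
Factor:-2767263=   -  3^1 * 137^1*6733^1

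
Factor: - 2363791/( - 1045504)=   2^ ( - 10)*883^1 * 1021^( - 1)*2677^1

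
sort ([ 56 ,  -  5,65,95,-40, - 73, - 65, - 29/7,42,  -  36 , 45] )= [- 73, - 65, - 40 , - 36, - 5, -29/7,42, 45, 56,65,95]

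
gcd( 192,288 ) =96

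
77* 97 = 7469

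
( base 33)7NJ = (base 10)8401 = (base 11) 6348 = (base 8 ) 20321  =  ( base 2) 10000011010001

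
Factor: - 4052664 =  - 2^3*3^2*7^1*11^1*17^1*43^1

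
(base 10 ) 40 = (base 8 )50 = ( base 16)28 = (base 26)1E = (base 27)1d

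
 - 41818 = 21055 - 62873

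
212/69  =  212/69 = 3.07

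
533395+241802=775197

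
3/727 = 3/727= 0.00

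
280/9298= 140/4649 = 0.03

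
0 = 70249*0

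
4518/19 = 237 + 15/19 = 237.79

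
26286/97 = 270 + 96/97 = 270.99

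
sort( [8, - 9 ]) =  [-9, 8 ]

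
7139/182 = 7139/182 = 39.23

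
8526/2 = 4263 = 4263.00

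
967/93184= 967/93184 = 0.01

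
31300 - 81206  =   - 49906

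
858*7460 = 6400680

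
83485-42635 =40850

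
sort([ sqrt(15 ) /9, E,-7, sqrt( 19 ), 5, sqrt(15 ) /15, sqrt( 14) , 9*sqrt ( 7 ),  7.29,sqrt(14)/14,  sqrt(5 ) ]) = [-7, sqrt(15 ) /15, sqrt(14 ) /14,sqrt( 15)/9,sqrt( 5), E, sqrt(14),sqrt (19), 5,7.29, 9*sqrt(7 ) ]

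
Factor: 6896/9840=431/615 = 3^( - 1)*5^( - 1) * 41^(-1) * 431^1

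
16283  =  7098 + 9185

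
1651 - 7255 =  - 5604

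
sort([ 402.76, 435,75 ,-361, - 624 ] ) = [ - 624, - 361, 75, 402.76, 435]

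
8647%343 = 72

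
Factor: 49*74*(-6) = -2^2*3^1*7^2*37^1 = - 21756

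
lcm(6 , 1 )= 6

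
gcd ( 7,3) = 1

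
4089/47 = 87 = 87.00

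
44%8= 4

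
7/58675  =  7/58675 = 0.00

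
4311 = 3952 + 359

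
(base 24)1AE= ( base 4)30332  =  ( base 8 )1476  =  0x33e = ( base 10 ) 830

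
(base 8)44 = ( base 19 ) 1H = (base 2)100100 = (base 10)36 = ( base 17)22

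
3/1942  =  3/1942 = 0.00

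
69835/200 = 13967/40  =  349.18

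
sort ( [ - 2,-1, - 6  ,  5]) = [ - 6 , - 2,-1,5 ]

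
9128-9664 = - 536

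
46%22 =2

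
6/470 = 3/235 = 0.01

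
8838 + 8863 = 17701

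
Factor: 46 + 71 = 3^2*13^1 = 117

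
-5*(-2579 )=12895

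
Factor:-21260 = - 2^2 * 5^1 *1063^1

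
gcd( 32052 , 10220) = 4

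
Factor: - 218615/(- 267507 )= 3^( - 2) *5^1 * 23^1*1901^1*29723^ (-1)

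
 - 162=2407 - 2569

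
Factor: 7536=2^4 * 3^1*157^1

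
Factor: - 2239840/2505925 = -447968/501185 = -2^5*5^( - 1)*13999^1*100237^( - 1) 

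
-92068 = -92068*1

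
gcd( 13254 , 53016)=13254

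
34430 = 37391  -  2961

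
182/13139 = 26/1877 = 0.01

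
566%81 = 80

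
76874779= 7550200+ 69324579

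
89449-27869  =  61580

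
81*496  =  40176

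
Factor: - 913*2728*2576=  - 6415950464 = - 2^7*7^1 * 11^2 *23^1*31^1* 83^1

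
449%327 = 122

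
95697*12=1148364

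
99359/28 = 99359/28 =3548.54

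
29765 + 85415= 115180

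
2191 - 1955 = 236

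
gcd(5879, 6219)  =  1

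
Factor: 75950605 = 5^1*1361^1*11161^1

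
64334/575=111 + 509/575 = 111.89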